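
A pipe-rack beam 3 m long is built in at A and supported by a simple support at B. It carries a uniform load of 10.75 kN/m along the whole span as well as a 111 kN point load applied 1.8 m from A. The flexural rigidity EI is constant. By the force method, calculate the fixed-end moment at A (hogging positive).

M_A = 68.04 kN·m

Release the roller at B. Primary structure: cantilever fixed at A.
Primary-structure tip deflection at B by superposition:
  UDL 10.75: wL⁴/(8EI) = 108.8/EI
  point load 111 at a = 1.8: Pa²(3L − a)/(6EI) = 431.6/EI
  δ_0 = 540.4/EI
Tip deflection under a unit load at B: L³/(3EI) = 9/EI.
The prop prevents deflection at B: R_B = δ_0/δ_{BB} = 540.4/9 = 60.05 kN.
Moment equilibrium about A: M_A = Σ(load moments about A) − R_B·L = 248.2 − 60.05×3 = 68.04 kN·m.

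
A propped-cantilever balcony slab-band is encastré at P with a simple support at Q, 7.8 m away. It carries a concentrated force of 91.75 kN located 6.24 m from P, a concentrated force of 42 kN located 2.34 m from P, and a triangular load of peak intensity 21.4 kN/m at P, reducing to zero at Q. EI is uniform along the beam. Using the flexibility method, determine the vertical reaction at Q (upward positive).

Take the reaction at Q as the redundant and release it; the primary structure is a cantilever fixed at P.
Downward deflection at the released point Q due to the loads:
  point load 91.75 at a = 6.24: Pa²(3L − a)/(6EI) = 10217/EI
  point load 42 at a = 2.34: Pa²(3L − a)/(6EI) = 807.2/EI
  triangular load, peak 21.4 at the fixed end: w₀L⁴/(30EI) = 2640/EI
  δ_0 = 13665/EI
Tip deflection under a unit load at Q: L³/(3EI) = 158.2/EI.
The prop prevents deflection at Q: R_Q = δ_0/δ_{QQ} = 13665/158.2 = 86.39 kN.

R_Q = 86.39 kN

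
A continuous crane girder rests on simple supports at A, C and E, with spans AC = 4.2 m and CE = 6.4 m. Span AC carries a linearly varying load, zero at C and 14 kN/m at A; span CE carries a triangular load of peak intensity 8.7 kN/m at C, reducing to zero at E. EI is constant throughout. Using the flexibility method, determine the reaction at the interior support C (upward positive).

R_C = 36.27 kN

Take M_C as the redundant. Released structure: two simple spans AC and CE with a hinge at C.
Rotations at C on the released spans (each span's end-slope, ×1/EI):
  span AC: triangular load, peak 14: 7w₀L³/(360EI) = 20.17/EI
  span CE: triangular load, peak 8.7: w₀L³/(45EI) = 50.68/EI
  relative rotation θ_0 = (20.17 + 50.68)/EI = 70.85/EI
A unit hogging moment at C produces rotation L₁/(3EI) + L₂/(3EI) = 3.533/EI.
Slope continuity at C: θ_0 = M_C·3.533/EI, so M_C = 70.85/3.533 = 20.05 kN·m (hogging).
Span AC, ΣM about A with M_C applied at C: R_C^{AC}·4.2 = 41.16 + 20.05, so R_C^{AC} = 14.57 kN and R_A = 29.4 − 14.57 = 14.83 kN.
Span CE, ΣM about E: R_C^{CE}·6.4 = 118.8 + 20.05, so R_C^{CE} = 21.69 kN and R_E = 27.84 − 21.69 = 6.147 kN.
R_C = 14.57 + 21.69 = 36.27 kN.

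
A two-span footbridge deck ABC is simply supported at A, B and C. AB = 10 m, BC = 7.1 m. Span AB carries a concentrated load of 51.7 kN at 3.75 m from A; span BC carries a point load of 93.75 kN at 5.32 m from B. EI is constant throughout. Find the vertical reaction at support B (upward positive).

Take M_B as the redundant. Released structure: two simple spans AB and BC with a hinge at B.
Discontinuity in slope at B on the released structure — sum the simple-span end rotations:
  span AB: point load 51.7 at a = 3.75: Pab(L + a)/(6LEI) = 277.7/EI
  span BC: point load 93.75 at a = 5.32: Pab(L + b)/(6LEI) = 185.1/EI
  relative rotation θ_0 = (277.7 + 185.1)/EI = 462.7/EI
A unit hogging moment at B produces rotation L₁/(3EI) + L₂/(3EI) = 5.7/EI.
Slope continuity at B: θ_0 = M_B·5.7/EI, so M_B = 462.7/5.7 = 81.18 kN·m (hogging).
Span AB, ΣM about A with M_B applied at B: R_B^{AB}·10 = 193.9 + 81.18, so R_B^{AB} = 27.51 kN and R_A = 51.7 − 27.51 = 24.19 kN.
Span BC, ΣM about C: R_B^{BC}·7.1 = 166.9 + 81.18, so R_B^{BC} = 34.94 kN and R_C = 93.75 − 34.94 = 58.81 kN.
R_B = 27.51 + 34.94 = 62.44 kN.

R_B = 62.44 kN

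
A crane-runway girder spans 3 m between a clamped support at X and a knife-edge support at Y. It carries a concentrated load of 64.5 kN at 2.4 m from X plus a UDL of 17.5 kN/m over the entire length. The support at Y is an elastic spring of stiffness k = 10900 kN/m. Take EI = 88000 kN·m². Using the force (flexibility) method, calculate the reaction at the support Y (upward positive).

Take the reaction at Y as the redundant and release it; the primary structure is a cantilever fixed at X.
Free-end deflection of the primary structure under the applied loading (downward +):
  point load 64.5 at a = 2.4: Pa²(3L − a)/(6EI) = 408.7/EI
  UDL 17.5: wL⁴/(8EI) = 177.2/EI
  δ_0 = 585.9/EI
Tip deflection under a unit load at Y: L³/(3EI) = 9/EI.
With EI = 88000 kN·m²: δ_0 = 0.006657 m and δ_{YY} = 0.000102 m/kN.
Compatibility — the spring shortens by R_Y/k under the reaction it provides: δ_0 − R_Y·δ_{YY} = R_Y/k. With 1/k = 0.000092 m/kN, R_Y = δ_0 / (δ_{YY} + 1/k) = 0.006657 / (0.000102 + 0.000092) = 34.31 kN.

R_Y = 34.31 kN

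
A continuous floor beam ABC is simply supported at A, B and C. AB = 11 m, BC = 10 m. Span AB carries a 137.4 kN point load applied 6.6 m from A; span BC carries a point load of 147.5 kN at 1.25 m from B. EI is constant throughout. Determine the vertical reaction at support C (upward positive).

R_C = -3.965 kN

Take M_B as the redundant. Released structure: two simple spans AB and BC with a hinge at B.
Discontinuity in slope at B on the released structure — sum the simple-span end rotations:
  span AB: point load 137.4 at a = 6.6: Pab(L + a)/(6LEI) = 1064/EI
  span BC: point load 147.5 at a = 1.25: Pab(L + b)/(6LEI) = 504.2/EI
  relative rotation θ_0 = (1064 + 504.2)/EI = 1568/EI
A unit hogging moment at B produces rotation L₁/(3EI) + L₂/(3EI) = 7/EI.
Slope continuity at B: θ_0 = M_B·7/EI, so M_B = 1568/7 = 224 kN·m (hogging).
Span BC, ΣM about C: R_B^{BC}·10 = 1291 + 224, so R_B^{BC} = 151.5 kN and R_C = 147.5 − 151.5 = -3.965 kN.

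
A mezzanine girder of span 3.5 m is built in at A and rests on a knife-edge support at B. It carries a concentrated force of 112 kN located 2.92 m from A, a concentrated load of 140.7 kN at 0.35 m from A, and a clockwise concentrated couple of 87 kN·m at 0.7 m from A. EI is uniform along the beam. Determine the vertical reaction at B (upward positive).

R_B = 99.88 kN

Remove the prop at B; the released (primary) structure is a cantilever built in at A.
Deflection at B on the released cantilever, summing each load's contribution:
  point load 112 at a = 2.92: Pa²(3L − a)/(6EI) = 1206/EI
  point load 140.7 at a = 0.35: Pa²(3L − a)/(6EI) = 29.16/EI
  clockwise couple 87 at a = 0.7: M₀a(2L − a)/(2EI) = 191.8/EI
  δ_0 = 1427/EI
Tip deflection under a unit load at B: L³/(3EI) = 14.29/EI.
The prop prevents deflection at B: R_B = δ_0/δ_{BB} = 1427/14.29 = 99.88 kN.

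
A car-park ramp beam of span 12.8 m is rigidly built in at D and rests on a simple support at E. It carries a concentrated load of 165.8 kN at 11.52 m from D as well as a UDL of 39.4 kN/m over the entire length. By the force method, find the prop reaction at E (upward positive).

Choose R_E as the redundant. The primary structure is the cantilever fixed at D.
Downward deflection at the released point E due to the loads:
  point load 165.8 at a = 11.52: Pa²(3L − a)/(6EI) = 98575/EI
  UDL 39.4: wL⁴/(8EI) = 132204/EI
  δ_0 = 230780/EI
Flexibility coefficient — unit upward force at E: δ_{EE} = L³/(3EI) = 699.1/EI.
Compatibility at E: δ_0 − R_E·δ_{EE} = 0, so R_E = 230780/699.1 = 330.1 kN.

R_E = 330.1 kN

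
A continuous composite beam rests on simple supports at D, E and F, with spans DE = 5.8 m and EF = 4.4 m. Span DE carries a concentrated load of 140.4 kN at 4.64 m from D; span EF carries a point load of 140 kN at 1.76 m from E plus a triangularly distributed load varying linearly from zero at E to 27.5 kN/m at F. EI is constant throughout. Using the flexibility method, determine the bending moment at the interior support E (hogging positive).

Insert a hinge at E; M_E is the redundant, and each span becomes simply supported.
Discontinuity in slope at E on the released structure — sum the simple-span end rotations:
  span DE: point load 140.4 at a = 4.64: Pab(L + a)/(6LEI) = 226.7/EI
  span EF: point load 140 at a = 1.76: Pab(L + b)/(6LEI) = 173.5/EI
  span EF: triangular load, peak 27.5: 7w₀L³/(360EI) = 45.55/EI
  relative rotation θ_0 = (226.7 + 219)/EI = 445.7/EI
A unit hogging moment at E produces rotation L₁/(3EI) + L₂/(3EI) = 3.4/EI.
Slope continuity at E: θ_0 = M_E·3.4/EI, so M_E = 445.7/3.4 = 131.1 kN·m (hogging).

M_E = 131.1 kN·m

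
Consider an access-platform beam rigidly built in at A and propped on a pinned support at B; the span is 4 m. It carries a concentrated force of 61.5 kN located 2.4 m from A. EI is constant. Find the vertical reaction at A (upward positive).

R_A = 34.93 kN

Take the reaction at B as the redundant and release it; the primary structure is a cantilever fixed at A.
Downward deflection at the released point B due to the loads:
  point load 61.5 at a = 2.4: Pa²(3L − a)/(6EI) = 566.8/EI
Tip deflection under a unit load at B: L³/(3EI) = 21.33/EI.
The prop prevents deflection at B: R_B = δ_0/δ_{BB} = 566.8/21.33 = 26.57 kN.
Vertical equilibrium: R_A = ΣP − R_B = 61.5 − 26.57 = 34.93 kN.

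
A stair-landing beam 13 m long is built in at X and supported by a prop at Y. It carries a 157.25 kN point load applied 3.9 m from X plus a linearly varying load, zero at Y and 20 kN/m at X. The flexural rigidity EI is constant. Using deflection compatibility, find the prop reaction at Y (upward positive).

Release the roller at Y. Primary structure: cantilever fixed at X.
Free-end deflection of the primary structure under the applied loading (downward +):
  point load 157.25 at a = 3.9: Pa²(3L − a)/(6EI) = 13992/EI
  triangular load, peak 20 at the fixed end: w₀L⁴/(30EI) = 19041/EI
  δ_0 = 33033/EI
Flexibility coefficient — unit upward force at Y: δ_{YY} = L³/(3EI) = 732.3/EI.
The prop prevents deflection at Y: R_Y = δ_0/δ_{YY} = 33033/732.3 = 45.11 kN.

R_Y = 45.11 kN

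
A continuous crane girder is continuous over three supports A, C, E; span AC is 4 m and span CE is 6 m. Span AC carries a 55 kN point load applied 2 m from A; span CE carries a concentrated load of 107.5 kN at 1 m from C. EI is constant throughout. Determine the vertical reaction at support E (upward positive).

Take M_C as the redundant. Released structure: two simple spans AC and CE with a hinge at C.
Discontinuity in slope at C on the released structure — sum the simple-span end rotations:
  span AC: point load 55 at a = 2: Pab(L + a)/(6LEI) = 55/EI
  span CE: point load 107.5 at a = 1: Pab(L + b)/(6LEI) = 164.2/EI
  relative rotation θ_0 = (55 + 164.2)/EI = 219.2/EI
A unit hogging moment at C produces rotation L₁/(3EI) + L₂/(3EI) = 3.333/EI.
Compatibility: M_C·(L₁+L₂)/(3EI) = θ_0, giving M_C = 65.77 kN·m (hogging).
Span CE, ΣM about E: R_C^{CE}·6 = 537.5 + 65.77, so R_C^{CE} = 100.5 kN and R_E = 107.5 − 100.5 = 6.955 kN.

R_E = 6.955 kN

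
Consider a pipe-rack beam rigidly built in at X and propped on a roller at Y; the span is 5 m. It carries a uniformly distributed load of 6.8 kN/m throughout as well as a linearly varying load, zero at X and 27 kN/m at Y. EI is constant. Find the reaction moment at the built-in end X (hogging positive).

Choose R_Y as the redundant. The primary structure is the cantilever fixed at X.
Primary-structure tip deflection at Y by superposition:
  UDL 6.8: wL⁴/(8EI) = 531.2/EI
  triangular load, peak 27 at the free end: 11w₀L⁴/(120EI) = 1547/EI
  δ_0 = 2078/EI
Tip deflection under a unit load at Y: L³/(3EI) = 41.67/EI.
The prop prevents deflection at Y: R_Y = δ_0/δ_{YY} = 2078/41.67 = 49.88 kN.
Moment equilibrium about X: M_X = Σ(load moments about X) − R_Y·L = 310 − 49.88×5 = 60.62 kN·m.

M_X = 60.62 kN·m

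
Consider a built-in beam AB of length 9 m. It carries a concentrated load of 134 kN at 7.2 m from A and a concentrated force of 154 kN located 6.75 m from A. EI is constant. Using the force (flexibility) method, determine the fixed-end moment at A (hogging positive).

Take the two fixed-end moments M_A, M_B as redundants; the released structure is the simple span AB.
On the primary (simply-supported) span, the end slopes from the loading are:
  at A: point load 134 at a = 7.2: Pab(L + b)/(6LEI) = 347.3/EI
  at B: point load 134 at a = 7.2: Pab(L + a)/(6LEI) = 521/EI
  at A: point load 154 at a = 6.75: Pab(L + b)/(6LEI) = 487.3/EI
  at B: point load 154 at a = 6.75: Pab(L + a)/(6LEI) = 682.2/EI
  θ_A0 = 834.6/EI,  θ_B0 = 1203/EI
Flexibility coefficients: a unit moment at one end gives L/(3EI) there and L/(6EI) at the far end, so f₁₁ = f₂₂ = 3/EI and f₁₂ = f₂₁ = 1.5/EI.
Compatibility — zero rotation at each built-in end:
  3 M_A + 1.5 M_B = 834.6
  1.5 M_A + 3 M_B = 1203
Solving the pair gives M_A = 103.6 kN·m and M_B = 349.3 kN·m (hogging).

M_A = 103.6 kN·m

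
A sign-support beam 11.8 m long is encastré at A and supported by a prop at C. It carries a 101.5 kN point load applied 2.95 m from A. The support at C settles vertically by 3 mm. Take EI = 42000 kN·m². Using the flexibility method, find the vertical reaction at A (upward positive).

Take the reaction at C as the redundant and release it; the primary structure is a cantilever fixed at A.
Downward deflection at the released point C due to the loads:
  point load 101.5 at a = 2.95: Pa²(3L − a)/(6EI) = 4777/EI
Flexibility coefficient — unit upward force at C: δ_{CC} = L³/(3EI) = 547.7/EI.
With EI = 42000 kN·m²: δ_0 = 0.11374 m and δ_{CC} = 0.01304 m/kN.
Compatibility — the beam at C must follow the support down by 0.003 m: δ_0 − R_C·δ_{CC} = 0.003, so R_C = (0.11374 − 0.003)/0.01304 = 8.493 kN.
Vertical equilibrium: R_A = ΣP − R_C = 101.5 − 8.493 = 93.01 kN.

R_A = 93.01 kN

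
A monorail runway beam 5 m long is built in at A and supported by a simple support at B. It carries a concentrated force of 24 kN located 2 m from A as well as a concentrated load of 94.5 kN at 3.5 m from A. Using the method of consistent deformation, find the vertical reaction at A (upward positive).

R_A = 60.26 kN

Release the roller at B. Primary structure: cantilever fixed at A.
Free-end deflection of the primary structure under the applied loading (downward +):
  point load 24 at a = 2: Pa²(3L − a)/(6EI) = 208/EI
  point load 94.5 at a = 3.5: Pa²(3L − a)/(6EI) = 2219/EI
  δ_0 = 2427/EI
Tip deflection under a unit load at B: L³/(3EI) = 41.67/EI.
The prop prevents deflection at B: R_B = δ_0/δ_{BB} = 2427/41.67 = 58.24 kN.
Vertical equilibrium: R_A = ΣP − R_B = 118.5 − 58.24 = 60.26 kN.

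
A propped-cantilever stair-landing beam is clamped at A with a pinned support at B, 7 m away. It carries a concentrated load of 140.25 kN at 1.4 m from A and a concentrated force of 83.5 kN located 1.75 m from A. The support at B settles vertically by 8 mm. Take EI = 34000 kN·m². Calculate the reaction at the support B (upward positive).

Choose R_B as the redundant. The primary structure is the cantilever fixed at A.
Free-end deflection of the primary structure under the applied loading (downward +):
  point load 140.25 at a = 1.4: Pa²(3L − a)/(6EI) = 898/EI
  point load 83.5 at a = 1.75: Pa²(3L − a)/(6EI) = 820.4/EI
  δ_0 = 1718/EI
Tip deflection under a unit load at B: L³/(3EI) = 114.3/EI.
With EI = 34000 kN·m²: δ_0 = 0.050541 m and δ_{BB} = 0.003363 m/kN.
Compatibility — the beam at B must follow the support down by 0.008 m: δ_0 − R_B·δ_{BB} = 0.008, so R_B = (0.050541 − 0.008)/0.003363 = 12.65 kN.

R_B = 12.65 kN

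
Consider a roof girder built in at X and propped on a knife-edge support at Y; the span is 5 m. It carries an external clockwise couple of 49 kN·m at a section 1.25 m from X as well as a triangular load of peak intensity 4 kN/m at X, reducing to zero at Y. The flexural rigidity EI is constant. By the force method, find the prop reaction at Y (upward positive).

Take the reaction at Y as the redundant and release it; the primary structure is a cantilever fixed at X.
Primary-structure tip deflection at Y by superposition:
  clockwise couple 49 at a = 1.25: M₀a(2L − a)/(2EI) = 268/EI
  triangular load, peak 4 at the fixed end: w₀L⁴/(30EI) = 83.33/EI
  δ_0 = 351.3/EI
Tip deflection under a unit load at Y: L³/(3EI) = 41.67/EI.
Compatibility at Y: δ_0 − R_Y·δ_{YY} = 0, so R_Y = 351.3/41.67 = 8.431 kN.

R_Y = 8.431 kN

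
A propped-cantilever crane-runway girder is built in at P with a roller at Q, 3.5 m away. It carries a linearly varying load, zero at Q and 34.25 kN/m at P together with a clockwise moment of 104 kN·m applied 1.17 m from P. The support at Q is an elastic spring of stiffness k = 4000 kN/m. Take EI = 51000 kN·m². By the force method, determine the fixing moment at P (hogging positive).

M_P = 105.8 kN·m

Release the roller at Q. Primary structure: cantilever fixed at P.
Primary-structure tip deflection at Q by superposition:
  triangular load, peak 34.25 at the fixed end: w₀L⁴/(30EI) = 171.3/EI
  clockwise couple 104 at a = 1.17: M₀a(2L − a)/(2EI) = 354.7/EI
  δ_0 = 526/EI
Flexibility coefficient — unit upward force at Q: δ_{QQ} = L³/(3EI) = 14.29/EI.
With EI = 51000 kN·m²: δ_0 = 0.010314 m and δ_{QQ} = 0.00028 m/kN.
Compatibility — the spring shortens by R_Q/k under the reaction it provides: δ_0 − R_Q·δ_{QQ} = R_Q/k. With 1/k = 0.00025 m/kN, R_Q = δ_0 / (δ_{QQ} + 1/k) = 0.010314 / (0.00028 + 0.00025) = 19.45 kN.
Moment equilibrium about P: M_P = Σ(load moments about P) − R_Q·L = 173.9 − 19.45×3.5 = 105.8 kN·m.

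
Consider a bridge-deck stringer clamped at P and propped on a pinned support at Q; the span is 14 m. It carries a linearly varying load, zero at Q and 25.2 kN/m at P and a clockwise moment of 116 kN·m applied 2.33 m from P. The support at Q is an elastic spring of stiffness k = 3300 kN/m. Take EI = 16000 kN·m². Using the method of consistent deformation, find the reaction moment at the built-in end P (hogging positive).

Choose R_Q as the redundant. The primary structure is the cantilever fixed at P.
Deflection at Q on the released cantilever, summing each load's contribution:
  triangular load, peak 25.2 at the fixed end: w₀L⁴/(30EI) = 32269/EI
  clockwise couple 116 at a = 2.33: M₀a(2L − a)/(2EI) = 3469/EI
  δ_0 = 35738/EI
Flexibility coefficient — unit upward force at Q: δ_{QQ} = L³/(3EI) = 914.7/EI.
With EI = 16000 kN·m²: δ_0 = 2.2337 m and δ_{QQ} = 0.057167 m/kN.
Compatibility — the spring shortens by R_Q/k under the reaction it provides: δ_0 − R_Q·δ_{QQ} = R_Q/k. With 1/k = 0.000303 m/kN, R_Q = δ_0 / (δ_{QQ} + 1/k) = 2.2337 / (0.057167 + 0.000303) = 38.87 kN.
Moment equilibrium about P: M_P = Σ(load moments about P) − R_Q·L = 939.2 − 38.87×14 = 395.1 kN·m.

M_P = 395.1 kN·m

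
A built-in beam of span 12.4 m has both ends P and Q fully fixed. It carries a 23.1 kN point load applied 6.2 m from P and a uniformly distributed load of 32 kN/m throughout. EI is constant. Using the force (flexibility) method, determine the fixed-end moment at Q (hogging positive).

Release both end moments; the primary structure is a simply-supported span PQ with redundants M_P and M_Q.
On the primary (simply-supported) span, the end slopes from the loading are:
  at P: point load 23.1 at a = 6.2: Pab(L + b)/(6LEI) = 222/EI
  at Q: point load 23.1 at a = 6.2: Pab(L + a)/(6LEI) = 222/EI
  at P: UDL 32: wL³/(24EI) = 2542/EI
  at Q: UDL 32: wL³/(24EI) = 2542/EI
  θ_P0 = 2764/EI,  θ_Q0 = 2764/EI
Flexibility coefficients: a unit moment at one end gives L/(3EI) there and L/(6EI) at the far end, so f₁₁ = f₂₂ = 4.133/EI and f₁₂ = f₂₁ = 2.067/EI.
Compatibility — zero rotation at each built-in end:
  4.133 M_P + 2.067 M_Q = 2764
  2.067 M_P + 4.133 M_Q = 2764
Solving the pair gives M_P = 445.8 kN·m and M_Q = 445.8 kN·m (hogging).

M_Q = 445.8 kN·m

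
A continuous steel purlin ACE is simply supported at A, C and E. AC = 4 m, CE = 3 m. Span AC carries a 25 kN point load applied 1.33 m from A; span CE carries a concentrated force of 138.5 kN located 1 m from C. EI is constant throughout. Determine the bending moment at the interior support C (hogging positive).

Take M_C as the redundant. Released structure: two simple spans AC and CE with a hinge at C.
End slopes at the hinge C, treating each span as simply supported:
  span AC: point load 25 at a = 1.33: Pab(L + a)/(6LEI) = 19.72/EI
  span CE: point load 138.5 at a = 1: Pab(L + b)/(6LEI) = 76.94/EI
  relative rotation θ_0 = (19.72 + 76.94)/EI = 96.66/EI
A unit hogging moment at C produces rotation L₁/(3EI) + L₂/(3EI) = 2.333/EI.
Slope continuity at C: θ_0 = M_C·2.333/EI, so M_C = 96.66/2.333 = 41.43 kN·m (hogging).

M_C = 41.43 kN·m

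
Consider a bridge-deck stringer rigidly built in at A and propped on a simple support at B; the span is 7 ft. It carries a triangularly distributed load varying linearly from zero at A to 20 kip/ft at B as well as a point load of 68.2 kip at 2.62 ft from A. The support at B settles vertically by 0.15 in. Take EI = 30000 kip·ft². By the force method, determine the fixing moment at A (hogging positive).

M_A = 171 kip·ft

Choose R_B as the redundant. The primary structure is the cantilever fixed at A.
Primary-structure tip deflection at B by superposition:
  triangular load, peak 20 at the free end: 11w₀L⁴/(120EI) = 4402/EI
  point load 68.2 at a = 2.62: Pa²(3L − a)/(6EI) = 1434/EI
  δ_0 = 5836/EI
Flexibility coefficient — unit upward force at B: δ_{BB} = L³/(3EI) = 114.3/EI.
With EI = 30000 kip·ft²: δ_0 = 0.19453 ft and δ_{BB} = 0.003811 ft/kip.
Compatibility — the beam at B must follow the support down by 0.0125 ft: δ_0 − R_B·δ_{BB} = 0.0125, so R_B = (0.19453 − 0.0125)/0.003811 = 47.76 kip.
Moment equilibrium about A: M_A = Σ(load moments about A) − R_B·L = 505.4 − 47.76×7 = 171 kip·ft.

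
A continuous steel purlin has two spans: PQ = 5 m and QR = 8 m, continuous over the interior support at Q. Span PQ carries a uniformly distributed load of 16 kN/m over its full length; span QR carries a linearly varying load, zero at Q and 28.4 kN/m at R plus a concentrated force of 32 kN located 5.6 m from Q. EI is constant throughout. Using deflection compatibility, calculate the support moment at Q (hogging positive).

Take M_Q as the redundant. Released structure: two simple spans PQ and QR with a hinge at Q.
End slopes at the hinge Q, treating each span as simply supported:
  span PQ: UDL 16: wL³/(24EI) = 83.33/EI
  span QR: triangular load, peak 28.4: 7w₀L³/(360EI) = 282.7/EI
  span QR: point load 32 at a = 5.6: Pab(L + b)/(6LEI) = 93.18/EI
  relative rotation θ_0 = (83.33 + 375.9)/EI = 459.3/EI
A unit hogging moment at Q produces rotation L₁/(3EI) + L₂/(3EI) = 4.333/EI.
Compatibility: M_Q·(L₁+L₂)/(3EI) = θ_0, giving M_Q = 106 kN·m (hogging).

M_Q = 106 kN·m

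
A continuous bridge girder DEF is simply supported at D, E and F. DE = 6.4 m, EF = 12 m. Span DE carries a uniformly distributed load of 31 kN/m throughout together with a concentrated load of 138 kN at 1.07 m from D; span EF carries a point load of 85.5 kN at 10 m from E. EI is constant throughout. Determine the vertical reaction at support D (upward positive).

Take M_E as the redundant. Released structure: two simple spans DE and EF with a hinge at E.
Rotations at E on the released spans (each span's end-slope, ×1/EI):
  span DE: UDL 31: wL³/(24EI) = 338.6/EI
  span DE: point load 138 at a = 1.07: Pab(L + a)/(6LEI) = 153.1/EI
  span EF: point load 85.5 at a = 10: Pab(L + b)/(6LEI) = 332.5/EI
  relative rotation θ_0 = (491.7 + 332.5)/EI = 824.2/EI
A unit hogging moment at E produces rotation L₁/(3EI) + L₂/(3EI) = 6.133/EI.
Compatibility: M_E·(L₁+L₂)/(3EI) = θ_0, giving M_E = 134.4 kN·m (hogging).
Span DE, ΣM about D with M_E applied at E: R_E^{DE}·6.4 = 782.5 + 134.4, so R_E^{DE} = 143.3 kN and R_D = 336.4 − 143.3 = 193.1 kN.

R_D = 193.1 kN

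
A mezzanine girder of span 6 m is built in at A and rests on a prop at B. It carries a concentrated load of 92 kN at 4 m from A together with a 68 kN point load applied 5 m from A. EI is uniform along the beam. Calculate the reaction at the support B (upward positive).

Release the roller at B. Primary structure: cantilever fixed at A.
Free-end deflection of the primary structure under the applied loading (downward +):
  point load 92 at a = 4: Pa²(3L − a)/(6EI) = 3435/EI
  point load 68 at a = 5: Pa²(3L − a)/(6EI) = 3683/EI
  δ_0 = 7118/EI
Tip deflection under a unit load at B: L³/(3EI) = 72/EI.
Compatibility at B: δ_0 − R_B·δ_{BB} = 0, so R_B = 7118/72 = 98.86 kN.

R_B = 98.86 kN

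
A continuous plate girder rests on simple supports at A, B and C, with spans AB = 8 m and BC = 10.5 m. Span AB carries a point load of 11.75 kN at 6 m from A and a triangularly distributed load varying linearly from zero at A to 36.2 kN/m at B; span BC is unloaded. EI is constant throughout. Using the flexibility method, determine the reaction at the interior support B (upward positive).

R_B = 121.5 kN

Insert a hinge at B; M_B is the redundant, and each span becomes simply supported.
Discontinuity in slope at B on the released structure — sum the simple-span end rotations:
  span AB: point load 11.75 at a = 6: Pab(L + a)/(6LEI) = 41.12/EI
  span AB: triangular load, peak 36.2: w₀L³/(45EI) = 411.9/EI
  relative rotation θ_0 = (453 + 0)/EI = 453/EI
A unit hogging moment at B produces rotation L₁/(3EI) + L₂/(3EI) = 6.167/EI.
Compatibility: M_B·(L₁+L₂)/(3EI) = θ_0, giving M_B = 73.46 kN·m (hogging).
Span AB, ΣM about A with M_B applied at B: R_B^{AB}·8 = 842.8 + 73.46, so R_B^{AB} = 114.5 kN and R_A = 156.6 − 114.5 = 42.02 kN.
Span BC, ΣM about C: R_B^{BC}·10.5 = 0 + 73.46, so R_B^{BC} = 6.996 kN and R_C = 0 − 6.996 = -6.996 kN.
R_B = 114.5 + 6.996 = 121.5 kN.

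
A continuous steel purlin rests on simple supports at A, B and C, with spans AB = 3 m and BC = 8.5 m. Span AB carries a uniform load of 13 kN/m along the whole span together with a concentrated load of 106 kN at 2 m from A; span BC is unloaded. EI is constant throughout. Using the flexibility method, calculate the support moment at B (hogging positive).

Insert a hinge at B; M_B is the redundant, and each span becomes simply supported.
Rotations at B on the released spans (each span's end-slope, ×1/EI):
  span AB: UDL 13: wL³/(24EI) = 14.62/EI
  span AB: point load 106 at a = 2: Pab(L + a)/(6LEI) = 58.89/EI
  relative rotation θ_0 = (73.51 + 0)/EI = 73.51/EI
A unit hogging moment at B produces rotation L₁/(3EI) + L₂/(3EI) = 3.833/EI.
Compatibility: M_B·(L₁+L₂)/(3EI) = θ_0, giving M_B = 19.18 kN·m (hogging).

M_B = 19.18 kN·m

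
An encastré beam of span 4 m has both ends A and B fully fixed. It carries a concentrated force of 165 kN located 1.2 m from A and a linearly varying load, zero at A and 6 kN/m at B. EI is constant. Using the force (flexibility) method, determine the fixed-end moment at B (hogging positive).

M_B = 46.38 kN·m

Take the two fixed-end moments M_A, M_B as redundants; the released structure is the simple span AB.
On the primary (simply-supported) span, the end slopes from the loading are:
  at A: point load 165 at a = 1.2: Pab(L + b)/(6LEI) = 157.1/EI
  at B: point load 165 at a = 1.2: Pab(L + a)/(6LEI) = 120.1/EI
  at A: triangular load, peak 6: 7w₀L³/(360EI) = 7.467/EI
  at B: triangular load, peak 6: w₀L³/(45EI) = 8.533/EI
  θ_A0 = 164.5/EI,  θ_B0 = 128.7/EI
Flexibility coefficients: a unit moment at one end gives L/(3EI) there and L/(6EI) at the far end, so f₁₁ = f₂₂ = 1.333/EI and f₁₂ = f₂₁ = 0.6667/EI.
Compatibility — zero rotation at each built-in end:
  1.333 M_A + 0.6667 M_B = 164.5
  0.6667 M_A + 1.333 M_B = 128.7
Solving the pair gives M_A = 100.2 kN·m and M_B = 46.38 kN·m (hogging).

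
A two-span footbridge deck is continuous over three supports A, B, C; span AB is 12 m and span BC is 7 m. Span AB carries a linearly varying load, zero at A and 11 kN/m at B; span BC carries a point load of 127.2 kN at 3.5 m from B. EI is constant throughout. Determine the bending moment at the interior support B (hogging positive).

Take M_B as the redundant. Released structure: two simple spans AB and BC with a hinge at B.
Discontinuity in slope at B on the released structure — sum the simple-span end rotations:
  span AB: triangular load, peak 11: w₀L³/(45EI) = 422.4/EI
  span BC: point load 127.2 at a = 3.5: Pab(L + b)/(6LEI) = 389.6/EI
  relative rotation θ_0 = (422.4 + 389.6)/EI = 812/EI
A unit hogging moment at B produces rotation L₁/(3EI) + L₂/(3EI) = 6.333/EI.
Slope continuity at B: θ_0 = M_B·6.333/EI, so M_B = 812/6.333 = 128.2 kN·m (hogging).

M_B = 128.2 kN·m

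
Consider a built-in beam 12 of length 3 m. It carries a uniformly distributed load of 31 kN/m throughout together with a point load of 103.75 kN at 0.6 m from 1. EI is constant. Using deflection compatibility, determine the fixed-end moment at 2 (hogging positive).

M_2 = 33.21 kN·m

Take the two fixed-end moments M_1, M_2 as redundants; the released structure is the simple span 12.
Simple-span end rotations at 1 and 2 under the given loads:
  at 1: UDL 31: wL³/(24EI) = 34.88/EI
  at 2: UDL 31: wL³/(24EI) = 34.88/EI
  at 1: point load 103.75 at a = 0.6: Pab(L + b)/(6LEI) = 44.82/EI
  at 2: point load 103.75 at a = 0.6: Pab(L + a)/(6LEI) = 29.88/EI
  θ_10 = 79.69/EI,  θ_20 = 64.75/EI
Flexibility coefficients: a unit moment at one end gives L/(3EI) there and L/(6EI) at the far end, so f₁₁ = f₂₂ = 1/EI and f₁₂ = f₂₁ = 0.5/EI.
Compatibility — zero rotation at each built-in end:
  1 M_1 + 0.5 M_2 = 79.69
  0.5 M_1 + 1 M_2 = 64.75
Solving the pair gives M_1 = 63.09 kN·m and M_2 = 33.21 kN·m (hogging).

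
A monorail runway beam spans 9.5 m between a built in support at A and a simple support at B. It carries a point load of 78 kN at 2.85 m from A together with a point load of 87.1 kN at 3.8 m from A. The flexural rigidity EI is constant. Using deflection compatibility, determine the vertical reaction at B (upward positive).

R_B = 27.59 kN

Remove the prop at B; the released (primary) structure is a cantilever built in at A.
Primary-structure tip deflection at B by superposition:
  point load 78 at a = 2.85: Pa²(3L − a)/(6EI) = 2708/EI
  point load 87.1 at a = 3.8: Pa²(3L − a)/(6EI) = 5178/EI
  δ_0 = 7886/EI
Tip deflection under a unit load at B: L³/(3EI) = 285.8/EI.
The prop prevents deflection at B: R_B = δ_0/δ_{BB} = 7886/285.8 = 27.59 kN.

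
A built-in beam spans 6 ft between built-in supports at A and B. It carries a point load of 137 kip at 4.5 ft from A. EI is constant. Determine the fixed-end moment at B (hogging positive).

Release both end moments; the primary structure is a simply-supported span AB with redundants M_A and M_B.
Simple-span end rotations at A and B under the given loads:
  at A: point load 137 at a = 4.5: Pab(L + b)/(6LEI) = 192.7/EI
  at B: point load 137 at a = 4.5: Pab(L + a)/(6LEI) = 269.7/EI
  θ_A0 = 192.7/EI,  θ_B0 = 269.7/EI
Flexibility coefficients: a unit moment at one end gives L/(3EI) there and L/(6EI) at the far end, so f₁₁ = f₂₂ = 2/EI and f₁₂ = f₂₁ = 1/EI.
Compatibility — zero rotation at each built-in end:
  2 M_A + 1 M_B = 192.7
  1 M_A + 2 M_B = 269.7
Solving the pair gives M_A = 38.53 kip·ft and M_B = 115.6 kip·ft (hogging).

M_B = 115.6 kip·ft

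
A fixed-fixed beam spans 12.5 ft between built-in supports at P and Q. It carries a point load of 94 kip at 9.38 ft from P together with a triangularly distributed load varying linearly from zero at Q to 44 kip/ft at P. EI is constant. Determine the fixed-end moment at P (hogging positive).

Release both end moments; the primary structure is a simply-supported span PQ with redundants M_P and M_Q.
Simple-span end rotations at P and Q under the given loads:
  at P: point load 94 at a = 9.38: Pab(L + b)/(6LEI) = 572.9/EI
  at Q: point load 94 at a = 9.38: Pab(L + a)/(6LEI) = 802.5/EI
  at P: triangular load, peak 44: w₀L³/(45EI) = 1910/EI
  at Q: triangular load, peak 44: 7w₀L³/(360EI) = 1671/EI
  θ_P0 = 2483/EI,  θ_Q0 = 2474/EI
Flexibility coefficients: a unit moment at one end gives L/(3EI) there and L/(6EI) at the far end, so f₁₁ = f₂₂ = 4.167/EI and f₁₂ = f₂₁ = 2.083/EI.
Compatibility — zero rotation at each built-in end:
  4.167 M_P + 2.083 M_Q = 2483
  2.083 M_P + 4.167 M_Q = 2474
Solving the pair gives M_P = 398.7 kip·ft and M_Q = 394.3 kip·ft (hogging).

M_P = 398.7 kip·ft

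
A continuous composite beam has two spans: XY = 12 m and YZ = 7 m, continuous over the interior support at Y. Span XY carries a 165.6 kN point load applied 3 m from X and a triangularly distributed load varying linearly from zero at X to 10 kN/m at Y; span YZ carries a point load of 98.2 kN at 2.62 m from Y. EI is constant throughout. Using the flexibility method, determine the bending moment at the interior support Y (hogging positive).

Release continuity at Y by inserting a hinge; the redundant is the internal moment M_Y. The primary structure is two simply-supported spans XY and YZ.
End slopes at the hinge Y, treating each span as simply supported:
  span XY: point load 165.6 at a = 3: Pab(L + a)/(6LEI) = 931.5/EI
  span XY: triangular load, peak 10: w₀L³/(45EI) = 384/EI
  span YZ: point load 98.2 at a = 2.62: Pab(L + b)/(6LEI) = 305.3/EI
  relative rotation θ_0 = (1316 + 305.3)/EI = 1621/EI
A unit hogging moment at Y produces rotation L₁/(3EI) + L₂/(3EI) = 6.333/EI.
Compatibility: M_Y·(L₁+L₂)/(3EI) = θ_0, giving M_Y = 255.9 kN·m (hogging).

M_Y = 255.9 kN·m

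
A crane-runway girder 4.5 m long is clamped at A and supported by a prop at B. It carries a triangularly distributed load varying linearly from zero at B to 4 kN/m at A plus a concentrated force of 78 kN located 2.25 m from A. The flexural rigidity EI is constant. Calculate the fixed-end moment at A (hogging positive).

M_A = 71.21 kN·m

Take the reaction at B as the redundant and release it; the primary structure is a cantilever fixed at A.
Deflection at B on the released cantilever, summing each load's contribution:
  triangular load, peak 4 at the fixed end: w₀L⁴/(30EI) = 54.67/EI
  point load 78 at a = 2.25: Pa²(3L − a)/(6EI) = 740.4/EI
  δ_0 = 795.1/EI
Tip deflection under a unit load at B: L³/(3EI) = 30.38/EI.
The prop prevents deflection at B: R_B = δ_0/δ_{BB} = 795.1/30.38 = 26.18 kN.
Moment equilibrium about A: M_A = Σ(load moments about A) − R_B·L = 189 − 26.18×4.5 = 71.21 kN·m.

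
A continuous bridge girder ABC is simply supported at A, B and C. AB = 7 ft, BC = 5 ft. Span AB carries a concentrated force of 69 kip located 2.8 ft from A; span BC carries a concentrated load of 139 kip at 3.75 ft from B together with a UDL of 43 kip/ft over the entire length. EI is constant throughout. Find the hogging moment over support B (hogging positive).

M_B = 137.3 kip·ft

Insert a hinge at B; M_B is the redundant, and each span becomes simply supported.
Rotations at B on the released spans (each span's end-slope, ×1/EI):
  span AB: point load 69 at a = 2.8: Pab(L + a)/(6LEI) = 189.3/EI
  span BC: point load 139 at a = 3.75: Pab(L + b)/(6LEI) = 135.7/EI
  span BC: UDL 43: wL³/(24EI) = 224/EI
  relative rotation θ_0 = (189.3 + 359.7)/EI = 549/EI
A unit hogging moment at B produces rotation L₁/(3EI) + L₂/(3EI) = 4/EI.
Slope continuity at B: θ_0 = M_B·4/EI, so M_B = 549/4 = 137.3 kip·ft (hogging).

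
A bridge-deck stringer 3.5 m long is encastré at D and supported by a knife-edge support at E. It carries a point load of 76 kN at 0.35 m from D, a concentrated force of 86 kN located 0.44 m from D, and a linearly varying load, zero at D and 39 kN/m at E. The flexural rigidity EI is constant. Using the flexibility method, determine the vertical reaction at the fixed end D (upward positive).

R_D = 189.7 kN

Take the reaction at E as the redundant and release it; the primary structure is a cantilever fixed at D.
Primary-structure tip deflection at E by superposition:
  point load 76 at a = 0.35: Pa²(3L − a)/(6EI) = 15.75/EI
  point load 86 at a = 0.44: Pa²(3L − a)/(6EI) = 27.92/EI
  triangular load, peak 39 at the free end: 11w₀L⁴/(120EI) = 536.5/EI
  δ_0 = 580.1/EI
Flexibility coefficient — unit upward force at E: δ_{EE} = L³/(3EI) = 14.29/EI.
The prop prevents deflection at E: R_E = δ_0/δ_{EE} = 580.1/14.29 = 40.59 kN.
Vertical equilibrium: R_D = ΣP − R_E = 230.2 − 40.59 = 189.7 kN.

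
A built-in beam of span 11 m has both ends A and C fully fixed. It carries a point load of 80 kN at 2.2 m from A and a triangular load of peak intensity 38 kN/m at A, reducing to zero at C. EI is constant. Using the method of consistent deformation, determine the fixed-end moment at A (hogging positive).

Release both end moments; the primary structure is a simply-supported span AC with redundants M_A and M_C.
End rotations of the released simple span under the applied load (×1/EI):
  at A: point load 80 at a = 2.2: Pab(L + b)/(6LEI) = 464.6/EI
  at C: point load 80 at a = 2.2: Pab(L + a)/(6LEI) = 309.8/EI
  at A: triangular load, peak 38: w₀L³/(45EI) = 1124/EI
  at C: triangular load, peak 38: 7w₀L³/(360EI) = 983.5/EI
  θ_A0 = 1589/EI,  θ_C0 = 1293/EI
Flexibility coefficients: a unit moment at one end gives L/(3EI) there and L/(6EI) at the far end, so f₁₁ = f₂₂ = 3.667/EI and f₁₂ = f₂₁ = 1.833/EI.
Compatibility — zero rotation at each built-in end:
  3.667 M_A + 1.833 M_C = 1589
  1.833 M_A + 3.667 M_C = 1293
Solving the pair gives M_A = 342.5 kN·m and M_C = 181.4 kN·m (hogging).

M_A = 342.5 kN·m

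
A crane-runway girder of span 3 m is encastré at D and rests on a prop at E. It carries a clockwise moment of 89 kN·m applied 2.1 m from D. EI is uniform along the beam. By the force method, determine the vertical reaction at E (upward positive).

Take the reaction at E as the redundant and release it; the primary structure is a cantilever fixed at D.
Downward deflection at the released point E due to the loads:
  clockwise couple 89 at a = 2.1: M₀a(2L − a)/(2EI) = 364.5/EI
Flexibility coefficient — unit upward force at E: δ_{EE} = L³/(3EI) = 9/EI.
The prop prevents deflection at E: R_E = δ_0/δ_{EE} = 364.5/9 = 40.49 kN.

R_E = 40.49 kN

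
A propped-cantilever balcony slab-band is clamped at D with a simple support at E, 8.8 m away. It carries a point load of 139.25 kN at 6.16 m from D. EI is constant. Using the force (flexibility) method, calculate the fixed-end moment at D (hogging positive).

Remove the prop at E; the released (primary) structure is a cantilever built in at D.
Free-end deflection of the primary structure under the applied loading (downward +):
  point load 139.25 at a = 6.16: Pa²(3L − a)/(6EI) = 17824/EI
Flexibility coefficient — unit upward force at E: δ_{EE} = L³/(3EI) = 227.2/EI.
Compatibility at E: δ_0 − R_E·δ_{EE} = 0, so R_E = 17824/227.2 = 78.47 kN.
Moment equilibrium about D: M_D = Σ(load moments about D) − R_E·L = 857.8 − 78.47×8.8 = 167.3 kN·m.

M_D = 167.3 kN·m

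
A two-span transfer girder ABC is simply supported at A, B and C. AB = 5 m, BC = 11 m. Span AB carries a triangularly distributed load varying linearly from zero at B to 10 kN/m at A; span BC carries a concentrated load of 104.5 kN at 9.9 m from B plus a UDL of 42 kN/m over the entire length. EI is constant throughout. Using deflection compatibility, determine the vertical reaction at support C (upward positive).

Take M_B as the redundant. Released structure: two simple spans AB and BC with a hinge at B.
Rotations at B on the released spans (each span's end-slope, ×1/EI):
  span AB: triangular load, peak 10: 7w₀L³/(360EI) = 24.31/EI
  span BC: point load 104.5 at a = 9.9: Pab(L + b)/(6LEI) = 208.6/EI
  span BC: UDL 42: wL³/(24EI) = 2329/EI
  relative rotation θ_0 = (24.31 + 2538)/EI = 2562/EI
A unit hogging moment at B produces rotation L₁/(3EI) + L₂/(3EI) = 5.333/EI.
Slope continuity at B: θ_0 = M_B·5.333/EI, so M_B = 2562/5.333 = 480.4 kN·m (hogging).
Span BC, ΣM about C: R_B^{BC}·11 = 2656 + 480.4, so R_B^{BC} = 285.1 kN and R_C = 566.5 − 285.1 = 281.4 kN.

R_C = 281.4 kN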